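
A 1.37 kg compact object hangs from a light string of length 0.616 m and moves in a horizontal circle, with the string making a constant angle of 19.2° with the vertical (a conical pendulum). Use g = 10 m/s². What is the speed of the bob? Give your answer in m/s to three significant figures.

0.840 m/s

The radius of the circle is r = L sinθ = 0.616 × sin 19.2° = 0.2026 m.
Horizontally T sinθ = mv²/r and vertically T cosθ = mg, so tanθ = v²/(rg).
v = √(r g tanθ) = √(0.2026 × 10.0 × 0.3482) = √0.7055 = 0.8399 m/s.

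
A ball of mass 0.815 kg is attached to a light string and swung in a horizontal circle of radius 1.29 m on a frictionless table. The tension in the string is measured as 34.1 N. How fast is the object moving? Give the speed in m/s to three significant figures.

7.35 m/s

T = m v²/r ⇒ v = √(T r / m) = √(34.1 × 1.29 / 0.815) = √53.97 = 7.347 m/s.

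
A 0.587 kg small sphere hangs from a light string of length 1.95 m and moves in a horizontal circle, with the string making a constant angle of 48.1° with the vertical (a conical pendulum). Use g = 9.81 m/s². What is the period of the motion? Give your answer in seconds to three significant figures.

2.29 s

r = L sinθ = 1.451 m. From T sinθ = mω²r and T cosθ = mg: tanθ = ω²r/g, so ω² = g tanθ / r = g/(L cosθ).
ω = √(g/(L cosθ)) = √(9.81/(1.95 × 0.6678)) = √7.533 = 2.745 rad/s.
Period = 2π/ω = 2.289 s.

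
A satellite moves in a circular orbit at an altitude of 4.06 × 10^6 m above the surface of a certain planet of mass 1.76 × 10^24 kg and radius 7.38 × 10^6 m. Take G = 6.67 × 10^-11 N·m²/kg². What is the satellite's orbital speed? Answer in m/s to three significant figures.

3200 m/s

Orbital radius r = R + h = 7.38 × 10^6 + 4.06 × 10^6 = 1.144 × 10^7 m.
Gravity supplies the centripetal force: G M m / r² = m v² / r, so v = √(GM/r).
v = √(6.67 × 10^-11 × 1.76 × 10^24 / 1.144 × 10^7) = √(1.026 × 10^7) = 3203 m/s.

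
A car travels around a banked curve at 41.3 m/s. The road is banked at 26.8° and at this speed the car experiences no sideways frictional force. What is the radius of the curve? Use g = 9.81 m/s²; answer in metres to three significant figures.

344 m

Frictionless banking: tanθ = v²/(rg), so r = v²/(g tanθ).
r = (41.3)²/(9.81 × tan 26.8°) = 1706/(9.81 × 0.5051) = 1706/4.955 = 344.2 m.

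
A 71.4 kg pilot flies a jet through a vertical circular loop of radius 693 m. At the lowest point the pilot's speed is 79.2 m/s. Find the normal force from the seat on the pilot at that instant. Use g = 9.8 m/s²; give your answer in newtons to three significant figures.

At the lowest point, N points up (toward the centre) and the weight mg points down (away from the centre), so the net inward force is N − mg = mv²/r.
N = m(v²/r + g) = 71.4 × ((79.2)²/693 + 9.8) = 71.4 × (9.051 + 9.8) = 71.4 × 18.85 = 1346 N.

1350 N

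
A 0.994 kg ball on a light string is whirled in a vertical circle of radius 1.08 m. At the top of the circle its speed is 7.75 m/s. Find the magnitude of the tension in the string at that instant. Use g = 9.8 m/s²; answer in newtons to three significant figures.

At the top, both T and the weight mg point inward (toward the centre), so T + mg = mv²/r.
T = m(v²/r − g) = 0.994 × ((7.75)²/1.08 − 9.8) = 0.994 × (55.61 − 9.8) = 0.994 × 45.81 = 45.54 N.

45.5 N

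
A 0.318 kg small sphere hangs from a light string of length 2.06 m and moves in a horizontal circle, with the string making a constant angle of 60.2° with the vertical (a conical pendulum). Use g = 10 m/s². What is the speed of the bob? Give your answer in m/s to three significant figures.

The radius of the circle is r = L sinθ = 2.06 × sin 60.2° = 1.788 m.
Horizontally T sinθ = mv²/r and vertically T cosθ = mg, so tanθ = v²/(rg).
v = √(r g tanθ) = √(1.788 × 10.0 × 1.746) = √31.21 = 5.587 m/s.

5.59 m/s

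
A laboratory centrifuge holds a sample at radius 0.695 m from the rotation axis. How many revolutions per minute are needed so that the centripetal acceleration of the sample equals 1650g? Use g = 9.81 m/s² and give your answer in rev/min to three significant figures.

1460 rev/min

Require ω²r = 1650g, so ω = √(1650 × 9.81/0.695) = 152.6 rad/s.
In rev/min: ω × 60/(2π) = 152.6 × 60/(2π) = 1457 rev/min.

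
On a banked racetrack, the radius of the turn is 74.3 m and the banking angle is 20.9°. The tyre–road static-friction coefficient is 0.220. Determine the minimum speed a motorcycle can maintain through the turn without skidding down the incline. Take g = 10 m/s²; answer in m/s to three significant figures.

At the minimum speed, friction acts up the slope at its limiting value f = μN. Radially (horizontal, toward centre): N sinθ − μN cosθ = mv²/r. Vertically: N cosθ + μN sinθ = mg.
Dividing: v² = r g (sinθ − μcosθ)/(cosθ + μsinθ).
sinθ − μcosθ = 0.3567 − 0.220×0.9342 = 0.1512; cosθ + μsinθ = 0.9342 + 0.220×0.3567 = 1.013.
v² = 74.3 × 10.0 × 0.1512/1.013 = 110.9 m²/s², so v = 10.53 m/s.

10.5 m/s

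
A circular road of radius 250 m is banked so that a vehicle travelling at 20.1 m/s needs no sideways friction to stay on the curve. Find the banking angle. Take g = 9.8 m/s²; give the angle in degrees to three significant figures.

9.36°

With no friction, the horizontal component of the normal force provides the centripetal force: N sinθ = mv²/r, while N cosθ = mg vertically.
Dividing: tanθ = v²/(r g) = (20.1)²/(250 × 9.8) = 404.0/2450 = 0.1649.
θ = arctan(0.1649) = 9.364°.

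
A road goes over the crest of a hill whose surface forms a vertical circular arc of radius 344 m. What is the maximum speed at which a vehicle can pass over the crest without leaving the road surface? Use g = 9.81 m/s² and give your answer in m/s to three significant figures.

58.1 m/s

At the crest the centre of the circle is below the vehicle, so the net downward (centripetal) force is mg − N = mv²/r.
The vehicle leaves the road when N → 0, giving v_max = √(g r) = √(9.81 × 344) = 58.09 m/s.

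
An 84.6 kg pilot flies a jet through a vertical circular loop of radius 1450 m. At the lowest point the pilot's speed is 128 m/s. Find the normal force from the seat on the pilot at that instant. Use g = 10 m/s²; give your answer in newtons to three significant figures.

1800 N

At the lowest point, N points up (toward the centre) and the weight mg points down (away from the centre), so the net inward force is N − mg = mv²/r.
N = m(v²/r + g) = 84.6 × ((128)²/1450 + 10.0) = 84.6 × (11.30 + 10.0) = 84.6 × 21.30 = 1802 N.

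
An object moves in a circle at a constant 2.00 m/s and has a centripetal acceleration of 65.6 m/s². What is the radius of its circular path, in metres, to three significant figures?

0.0610 m

a_c = v²/r ⇒ r = v²/a_c = (2.00)²/65.6 = 4.000/65.6 = 0.06098 m.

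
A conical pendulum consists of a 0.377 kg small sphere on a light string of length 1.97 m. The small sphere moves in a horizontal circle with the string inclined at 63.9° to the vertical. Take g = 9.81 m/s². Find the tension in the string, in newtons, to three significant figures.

8.41 N

Vertically the bob has no acceleration, so T cosθ = mg.
T = mg/cosθ = 0.377 × 9.81 / cos 63.9° = 3.698/0.4399 = 8.407 N.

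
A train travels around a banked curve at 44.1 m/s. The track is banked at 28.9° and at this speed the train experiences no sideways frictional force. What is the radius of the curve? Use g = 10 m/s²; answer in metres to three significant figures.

Frictionless banking: tanθ = v²/(rg), so r = v²/(g tanθ).
r = (44.1)²/(10.0 × tan 28.9°) = 1945/(10.0 × 0.5520) = 1945/5.520 = 352.3 m.

352 m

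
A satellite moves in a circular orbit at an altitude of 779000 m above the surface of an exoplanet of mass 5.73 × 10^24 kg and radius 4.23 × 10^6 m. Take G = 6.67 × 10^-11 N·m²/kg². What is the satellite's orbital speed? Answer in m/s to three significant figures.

Orbital radius r = R + h = 4.23 × 10^6 + 779000 = 5.009 × 10^6 m.
Gravity supplies the centripetal force: G M m / r² = m v² / r, so v = √(GM/r).
v = √(6.67 × 10^-11 × 5.73 × 10^24 / 5.009 × 10^6) = √(7.630 × 10^7) = 8735 m/s.

8740 m/s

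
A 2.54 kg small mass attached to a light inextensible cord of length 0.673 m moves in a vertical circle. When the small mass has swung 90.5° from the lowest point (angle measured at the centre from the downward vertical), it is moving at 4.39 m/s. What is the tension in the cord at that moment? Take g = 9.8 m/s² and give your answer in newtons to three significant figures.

Take the radial direction toward the centre of the circle as positive. The component of the weight along the string toward the centre is −mg cos φ (φ measured from the bottom), so Newton's second law along the string gives T − mg cos φ = m v²/r.
cos 90.5° = -0.008727, so T = m(v²/r + g cos φ) = 2.54 × ((4.39)²/0.673 + 9.8 × -0.008727) = 2.54 × (28.64 + (-0.08552)) = 2.54 × 28.55 = 72.52 N.

72.5 N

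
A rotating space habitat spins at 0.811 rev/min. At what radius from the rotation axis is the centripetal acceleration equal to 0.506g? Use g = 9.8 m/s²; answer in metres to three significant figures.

688 m

ω = 0.811 rev/min × 2π/60 = 0.08493 rad/s.
a_c = ω²r = 0.506g ⇒ r = 0.506 × 9.8 / (0.08493)² = 4.959/0.007213 = 687.5 m.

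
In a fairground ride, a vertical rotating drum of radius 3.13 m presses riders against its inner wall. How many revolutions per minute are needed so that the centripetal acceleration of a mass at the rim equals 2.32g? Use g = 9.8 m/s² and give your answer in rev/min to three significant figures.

25.7 rev/min

Require ω²r = 2.32g, so ω = √(2.32 × 9.8/3.13) = 2.695 rad/s.
In rev/min: ω × 60/(2π) = 2.695 × 60/(2π) = 25.74 rev/min.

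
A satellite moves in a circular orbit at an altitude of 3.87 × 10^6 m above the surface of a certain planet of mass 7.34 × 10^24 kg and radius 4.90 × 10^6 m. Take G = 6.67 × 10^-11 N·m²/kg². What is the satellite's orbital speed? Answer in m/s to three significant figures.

7470 m/s

Orbital radius r = R + h = 4.90 × 10^6 + 3.87 × 10^6 = 8.770 × 10^6 m.
Gravity supplies the centripetal force: G M m / r² = m v² / r, so v = √(GM/r).
v = √(6.67 × 10^-11 × 7.34 × 10^24 / 8.770 × 10^6) = √(5.582 × 10^7) = 7472 m/s.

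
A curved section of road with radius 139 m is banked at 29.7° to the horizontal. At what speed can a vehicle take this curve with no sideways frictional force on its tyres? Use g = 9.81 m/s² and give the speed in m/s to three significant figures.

27.9 m/s

On a frictionless banked curve, N sinθ = mv²/r and N cosθ = mg, so tanθ = v²/(rg).
v = √(r g tanθ) = √(139 × 9.81 × tan 29.7°) = √(139 × 9.81 × 0.5704) = √777.8 = 27.89 m/s.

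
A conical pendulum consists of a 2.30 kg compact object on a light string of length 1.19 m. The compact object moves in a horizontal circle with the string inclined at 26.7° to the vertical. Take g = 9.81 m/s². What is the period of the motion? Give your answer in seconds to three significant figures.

r = L sinθ = 0.5347 m. From T sinθ = mω²r and T cosθ = mg: tanθ = ω²r/g, so ω² = g tanθ / r = g/(L cosθ).
ω = √(g/(L cosθ)) = √(9.81/(1.19 × 0.8934)) = √9.228 = 3.038 rad/s.
Period = 2π/ω = 2.068 s.

2.07 s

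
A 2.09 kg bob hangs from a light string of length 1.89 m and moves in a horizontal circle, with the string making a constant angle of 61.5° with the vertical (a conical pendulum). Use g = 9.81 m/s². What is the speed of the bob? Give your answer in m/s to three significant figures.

The radius of the circle is r = L sinθ = 1.89 × sin 61.5° = 1.661 m.
Horizontally T sinθ = mv²/r and vertically T cosθ = mg, so tanθ = v²/(rg).
v = √(r g tanθ) = √(1.661 × 9.81 × 1.842) = √30.01 = 5.478 m/s.

5.48 m/s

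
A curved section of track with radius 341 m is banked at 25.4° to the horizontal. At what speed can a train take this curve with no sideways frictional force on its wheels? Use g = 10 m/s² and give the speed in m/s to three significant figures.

On a frictionless banked curve, N sinθ = mv²/r and N cosθ = mg, so tanθ = v²/(rg).
v = √(r g tanθ) = √(341 × 10.0 × tan 25.4°) = √(341 × 10.0 × 0.4748) = √1619 = 40.24 m/s.

40.2 m/s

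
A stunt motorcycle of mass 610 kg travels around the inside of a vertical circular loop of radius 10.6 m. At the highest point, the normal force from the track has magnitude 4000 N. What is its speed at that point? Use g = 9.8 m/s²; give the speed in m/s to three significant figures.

At the top, N + mg = mv²/r, so v = √(r(N/m + g)) = √(10.6 × (4000/610 + 9.8)) = √(10.6 × 16.36) = √173.4 = 13.17 m/s.

13.2 m/s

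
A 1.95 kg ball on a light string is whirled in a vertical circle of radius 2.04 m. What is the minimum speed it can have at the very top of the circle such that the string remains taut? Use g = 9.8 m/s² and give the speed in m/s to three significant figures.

4.47 m/s

At the top, both weight mg and T point toward the centre: T + mg = mv²/r.
At minimum speed T → 0, so mg = mv_min²/r ⇒ v_min = √(g r) = √(9.8 × 2.04) = 4.471 m/s.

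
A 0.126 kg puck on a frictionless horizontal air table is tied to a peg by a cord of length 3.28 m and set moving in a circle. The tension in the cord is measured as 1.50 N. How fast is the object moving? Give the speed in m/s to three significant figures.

T = m v²/r ⇒ v = √(T r / m) = √(1.50 × 3.28 / 0.126) = √39.05 = 6.249 m/s.

6.25 m/s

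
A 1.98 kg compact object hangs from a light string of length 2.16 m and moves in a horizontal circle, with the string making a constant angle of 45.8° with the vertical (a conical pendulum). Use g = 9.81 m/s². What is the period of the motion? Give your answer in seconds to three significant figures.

r = L sinθ = 1.549 m. From T sinθ = mω²r and T cosθ = mg: tanθ = ω²r/g, so ω² = g tanθ / r = g/(L cosθ).
ω = √(g/(L cosθ)) = √(9.81/(2.16 × 0.6972)) = √6.514 = 2.552 rad/s.
Period = 2π/ω = 2.462 s.

2.46 s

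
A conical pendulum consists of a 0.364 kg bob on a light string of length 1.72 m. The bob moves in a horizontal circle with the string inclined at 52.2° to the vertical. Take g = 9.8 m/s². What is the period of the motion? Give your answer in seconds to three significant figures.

r = L sinθ = 1.359 m. From T sinθ = mω²r and T cosθ = mg: tanθ = ω²r/g, so ω² = g tanθ / r = g/(L cosθ).
ω = √(g/(L cosθ)) = √(9.8/(1.72 × 0.6129)) = √9.296 = 3.049 rad/s.
Period = 2π/ω = 2.061 s.

2.06 s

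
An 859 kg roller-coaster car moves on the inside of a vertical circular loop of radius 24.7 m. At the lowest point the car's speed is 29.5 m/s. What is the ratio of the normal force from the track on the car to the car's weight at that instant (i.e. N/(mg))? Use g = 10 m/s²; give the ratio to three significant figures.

At the bottom, N − mg = mv²/r, so N = m(v²/r + g) and N/(mg) = v²/(rg) + 1 = (29.5)²/(24.7 × 10.0) + 1 = 3.523 + 1 = 4.523.

4.52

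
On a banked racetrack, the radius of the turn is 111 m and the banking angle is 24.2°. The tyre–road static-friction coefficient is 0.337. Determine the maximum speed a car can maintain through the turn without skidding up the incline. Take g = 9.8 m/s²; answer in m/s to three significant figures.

At the maximum speed, friction acts down the slope at its limiting value f = μN. Radially (horizontal, toward centre): N sinθ + μN cosθ = mv²/r. Vertically: N cosθ − μN sinθ = mg.
Dividing: v² = r g (sinθ + μcosθ)/(cosθ − μsinθ).
sinθ + μcosθ = 0.4099 + 0.337×0.9121 = 0.7173; cosθ − μsinθ = 0.9121 − 0.337×0.4099 = 0.7740.
v² = 111 × 9.8 × 0.7173/0.7740 = 1008 m²/s², so v = 31.75 m/s.

31.8 m/s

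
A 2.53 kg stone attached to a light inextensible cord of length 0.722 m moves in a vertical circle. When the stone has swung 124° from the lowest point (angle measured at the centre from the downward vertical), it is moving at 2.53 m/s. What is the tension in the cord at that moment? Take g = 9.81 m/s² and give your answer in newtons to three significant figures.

8.55 N

Take the radial direction toward the centre of the circle as positive. The component of the weight along the string toward the centre is −mg cos φ (φ measured from the bottom), so Newton's second law along the string gives T − mg cos φ = m v²/r.
cos 124° = -0.5592, so T = m(v²/r + g cos φ) = 2.53 × ((2.53)²/0.722 + 9.81 × -0.5592) = 2.53 × (8.866 + (-5.486)) = 2.53 × 3.380 = 8.551 N.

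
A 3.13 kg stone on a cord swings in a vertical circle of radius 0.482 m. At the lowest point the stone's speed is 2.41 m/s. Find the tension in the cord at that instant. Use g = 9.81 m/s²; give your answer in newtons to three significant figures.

At the lowest point, T points up (toward the centre) and the weight mg points down (away from the centre), so the net inward force is T − mg = mv²/r.
T = m(v²/r + g) = 3.13 × ((2.41)²/0.482 + 9.81) = 3.13 × (12.05 + 9.81) = 3.13 × 21.86 = 68.42 N.

68.4 N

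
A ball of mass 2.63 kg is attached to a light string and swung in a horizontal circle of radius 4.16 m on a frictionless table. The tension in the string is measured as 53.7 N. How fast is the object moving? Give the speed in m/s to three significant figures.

T = m v²/r ⇒ v = √(T r / m) = √(53.7 × 4.16 / 2.63) = √84.94 = 9.216 m/s.

9.22 m/s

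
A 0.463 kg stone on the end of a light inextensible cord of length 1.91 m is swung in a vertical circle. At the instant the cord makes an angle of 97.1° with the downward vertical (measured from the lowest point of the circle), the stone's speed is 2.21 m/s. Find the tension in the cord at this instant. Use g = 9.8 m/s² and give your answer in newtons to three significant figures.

0.623 N

Take the radial direction toward the centre of the circle as positive. The component of the weight along the string toward the centre is −mg cos φ (φ measured from the bottom), so Newton's second law along the string gives T − mg cos φ = m v²/r.
cos 97.1° = -0.1236, so T = m(v²/r + g cos φ) = 0.463 × ((2.21)²/1.91 + 9.8 × -0.1236) = 0.463 × (2.557 + (-1.211)) = 0.463 × 1.346 = 0.6231 N.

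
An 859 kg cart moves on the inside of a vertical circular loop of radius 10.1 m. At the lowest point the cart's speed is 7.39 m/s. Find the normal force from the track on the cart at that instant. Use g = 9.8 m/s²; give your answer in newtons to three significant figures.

13100 N

At the lowest point, N points up (toward the centre) and the weight mg points down (away from the centre), so the net inward force is N − mg = mv²/r.
N = m(v²/r + g) = 859 × ((7.39)²/10.1 + 9.8) = 859 × (5.407 + 9.8) = 859 × 15.21 = 13060 N.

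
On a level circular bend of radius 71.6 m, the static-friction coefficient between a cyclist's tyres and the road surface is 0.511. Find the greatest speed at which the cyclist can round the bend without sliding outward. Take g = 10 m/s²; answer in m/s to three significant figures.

19.1 m/s

Friction provides the centripetal force on a flat curve. At maximum speed it is at its limiting value: μ_s m g = m v²/r.
Mass cancels: v_max = √(μ_s g r) = √(0.511 × 10.0 × 71.6) = √365.9 = 19.13 m/s.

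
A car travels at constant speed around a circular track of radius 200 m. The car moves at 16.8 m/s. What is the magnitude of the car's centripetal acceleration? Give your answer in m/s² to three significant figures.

a_c = v²/r = (16.80)²/200 = 282.2/200 = 1.411 m/s².

1.41 m/s²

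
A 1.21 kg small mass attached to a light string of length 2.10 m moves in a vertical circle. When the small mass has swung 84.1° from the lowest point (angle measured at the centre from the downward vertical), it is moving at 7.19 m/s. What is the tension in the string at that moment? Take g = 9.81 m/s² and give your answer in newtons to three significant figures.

Take the radial direction toward the centre of the circle as positive. The component of the weight along the string toward the centre is −mg cos φ (φ measured from the bottom), so Newton's second law along the string gives T − mg cos φ = m v²/r.
cos 84.1° = 0.1028, so T = m(v²/r + g cos φ) = 1.21 × ((7.19)²/2.10 + 9.81 × 0.1028) = 1.21 × (24.62 + (1.008)) = 1.21 × 25.63 = 31.01 N.

31.0 N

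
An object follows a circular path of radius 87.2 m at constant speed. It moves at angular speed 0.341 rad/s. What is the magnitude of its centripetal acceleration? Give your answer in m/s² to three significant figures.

10.1 m/s²

v = ωr = 0.341 × 87.2 = 29.74 m/s.
a_c = v²/r = (29.74)²/87.2 = 884.2/87.2 = 10.14 m/s².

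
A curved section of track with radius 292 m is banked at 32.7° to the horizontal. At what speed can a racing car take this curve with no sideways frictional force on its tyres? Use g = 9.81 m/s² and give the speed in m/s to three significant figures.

On a frictionless banked curve, N sinθ = mv²/r and N cosθ = mg, so tanθ = v²/(rg).
v = √(r g tanθ) = √(292 × 9.81 × tan 32.7°) = √(292 × 9.81 × 0.6420) = √1839 = 42.88 m/s.

42.9 m/s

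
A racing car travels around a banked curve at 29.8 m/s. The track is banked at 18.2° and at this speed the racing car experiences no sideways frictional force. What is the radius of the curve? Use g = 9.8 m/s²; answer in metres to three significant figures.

Frictionless banking: tanθ = v²/(rg), so r = v²/(g tanθ).
r = (29.8)²/(9.8 × tan 18.2°) = 888.0/(9.8 × 0.3288) = 888.0/3.222 = 275.6 m.

276 m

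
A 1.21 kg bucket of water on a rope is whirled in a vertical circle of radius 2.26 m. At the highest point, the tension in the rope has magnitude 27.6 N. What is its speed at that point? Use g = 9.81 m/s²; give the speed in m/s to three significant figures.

At the top, T + mg = mv²/r, so v = √(r(T/m + g)) = √(2.26 × (27.6/1.21 + 9.81)) = √(2.26 × 32.62) = √73.72 = 8.586 m/s.

8.59 m/s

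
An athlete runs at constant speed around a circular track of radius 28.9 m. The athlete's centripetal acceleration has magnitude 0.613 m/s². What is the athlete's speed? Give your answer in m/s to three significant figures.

4.21 m/s

a_c = v²/r ⇒ v = √(a_c · r) = √(0.613 × 28.9) = √17.72 = 4.209 m/s.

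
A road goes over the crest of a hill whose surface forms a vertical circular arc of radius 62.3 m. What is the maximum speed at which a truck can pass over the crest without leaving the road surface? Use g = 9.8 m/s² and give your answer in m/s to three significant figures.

24.7 m/s

At the crest the centre of the circle is below the truck, so the net downward (centripetal) force is mg − N = mv²/r.
The truck leaves the road when N → 0, giving v_max = √(g r) = √(9.8 × 62.3) = 24.71 m/s.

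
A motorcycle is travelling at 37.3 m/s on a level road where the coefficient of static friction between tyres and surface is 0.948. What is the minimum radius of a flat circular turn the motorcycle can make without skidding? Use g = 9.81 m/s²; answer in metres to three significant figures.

At the limit, μ_s m g = m v²/r, so r_min = v²/(μ_s g) = (37.3)²/(0.948 × 9.81) = 1391/9.300 = 149.6 m.

150 m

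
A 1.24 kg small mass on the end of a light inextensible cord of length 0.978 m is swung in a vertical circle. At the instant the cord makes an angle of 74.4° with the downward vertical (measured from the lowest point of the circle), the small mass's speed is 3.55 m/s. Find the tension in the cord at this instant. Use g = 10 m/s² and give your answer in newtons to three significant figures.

19.3 N

Take the radial direction toward the centre of the circle as positive. The component of the weight along the string toward the centre is −mg cos φ (φ measured from the bottom), so Newton's second law along the string gives T − mg cos φ = m v²/r.
cos 74.4° = 0.2689, so T = m(v²/r + g cos φ) = 1.24 × ((3.55)²/0.978 + 10.0 × 0.2689) = 1.24 × (12.89 + (2.689)) = 1.24 × 15.58 = 19.31 N.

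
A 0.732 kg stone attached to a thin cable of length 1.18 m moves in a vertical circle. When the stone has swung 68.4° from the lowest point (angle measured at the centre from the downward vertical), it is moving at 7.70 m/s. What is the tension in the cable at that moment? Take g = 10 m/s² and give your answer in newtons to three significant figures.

39.5 N

Take the radial direction toward the centre of the circle as positive. The component of the weight along the string toward the centre is −mg cos φ (φ measured from the bottom), so Newton's second law along the string gives T − mg cos φ = m v²/r.
cos 68.4° = 0.3681, so T = m(v²/r + g cos φ) = 0.732 × ((7.70)²/1.18 + 10.0 × 0.3681) = 0.732 × (50.25 + (3.681)) = 0.732 × 53.93 = 39.47 N.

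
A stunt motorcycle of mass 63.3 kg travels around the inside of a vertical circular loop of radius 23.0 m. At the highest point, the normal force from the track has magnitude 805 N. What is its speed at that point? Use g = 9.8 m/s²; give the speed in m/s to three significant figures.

22.8 m/s

At the top, N + mg = mv²/r, so v = √(r(N/m + g)) = √(23.0 × (805/63.3 + 9.8)) = √(23.0 × 22.52) = √517.9 = 22.76 m/s.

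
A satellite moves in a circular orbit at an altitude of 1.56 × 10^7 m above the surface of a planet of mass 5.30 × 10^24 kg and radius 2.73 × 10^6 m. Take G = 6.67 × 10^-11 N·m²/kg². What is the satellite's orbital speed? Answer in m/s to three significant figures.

Orbital radius r = R + h = 2.73 × 10^6 + 1.56 × 10^7 = 1.833 × 10^7 m.
Gravity supplies the centripetal force: G M m / r² = m v² / r, so v = √(GM/r).
v = √(6.67 × 10^-11 × 5.30 × 10^24 / 1.833 × 10^7) = √(1.929 × 10^7) = 4392 m/s.

4390 m/s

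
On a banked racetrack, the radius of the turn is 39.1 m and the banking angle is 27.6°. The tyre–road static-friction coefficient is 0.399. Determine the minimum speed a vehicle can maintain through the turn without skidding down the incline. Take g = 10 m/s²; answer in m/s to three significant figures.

At the minimum speed, friction acts up the slope at its limiting value f = μN. Radially (horizontal, toward centre): N sinθ − μN cosθ = mv²/r. Vertically: N cosθ + μN sinθ = mg.
Dividing: v² = r g (sinθ − μcosθ)/(cosθ + μsinθ).
sinθ − μcosθ = 0.4633 − 0.399×0.8862 = 0.1097; cosθ + μsinθ = 0.8862 + 0.399×0.4633 = 1.071.
v² = 39.1 × 10.0 × 0.1097/1.071 = 40.05 m²/s², so v = 6.328 m/s.

6.33 m/s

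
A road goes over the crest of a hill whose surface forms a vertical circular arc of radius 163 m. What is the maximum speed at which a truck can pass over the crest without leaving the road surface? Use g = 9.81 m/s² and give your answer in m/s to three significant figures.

At the crest the centre of the circle is below the truck, so the net downward (centripetal) force is mg − N = mv²/r.
The truck leaves the road when N → 0, giving v_max = √(g r) = √(9.81 × 163) = 39.99 m/s.

40.0 m/s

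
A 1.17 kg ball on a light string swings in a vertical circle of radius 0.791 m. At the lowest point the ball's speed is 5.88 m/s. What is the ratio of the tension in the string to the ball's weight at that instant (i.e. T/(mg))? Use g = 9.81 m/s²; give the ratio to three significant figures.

At the bottom, T − mg = mv²/r, so T = m(v²/r + g) and T/(mg) = v²/(rg) + 1 = (5.88)²/(0.791 × 9.81) + 1 = 4.456 + 1 = 5.456.

5.46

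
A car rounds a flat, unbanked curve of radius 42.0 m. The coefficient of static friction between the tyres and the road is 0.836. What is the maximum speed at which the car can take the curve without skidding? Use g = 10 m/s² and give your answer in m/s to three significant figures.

On a flat curve, static friction is the only horizontal force, so it must supply the full centripetal force: μ_s m g = m v²/r.
Mass cancels: v_max = √(μ_s g r) = √(0.836 × 10.0 × 42.0) = √351.1 = 18.74 m/s.

18.7 m/s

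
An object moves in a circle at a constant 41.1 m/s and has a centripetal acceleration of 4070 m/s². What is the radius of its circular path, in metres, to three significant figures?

a_c = v²/r ⇒ r = v²/a_c = (41.1)²/4070 = 1689/4070 = 0.4150 m.

0.415 m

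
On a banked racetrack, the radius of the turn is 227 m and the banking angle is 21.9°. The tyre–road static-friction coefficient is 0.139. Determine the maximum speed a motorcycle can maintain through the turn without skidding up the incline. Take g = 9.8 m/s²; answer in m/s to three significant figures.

At the maximum speed, friction acts down the slope at its limiting value f = μN. Radially (horizontal, toward centre): N sinθ + μN cosθ = mv²/r. Vertically: N cosθ − μN sinθ = mg.
Dividing: v² = r g (sinθ + μcosθ)/(cosθ − μsinθ).
sinθ + μcosθ = 0.3730 + 0.139×0.9278 = 0.5020; cosθ − μsinθ = 0.9278 − 0.139×0.3730 = 0.8760.
v² = 227 × 9.8 × 0.5020/0.8760 = 1275 m²/s², so v = 35.70 m/s.

35.7 m/s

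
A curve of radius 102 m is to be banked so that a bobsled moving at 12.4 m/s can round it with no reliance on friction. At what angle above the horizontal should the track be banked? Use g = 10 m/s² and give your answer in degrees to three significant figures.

8.57°

With no friction, the horizontal component of the normal force provides the centripetal force: N sinθ = mv²/r, while N cosθ = mg vertically.
Dividing: tanθ = v²/(r g) = (12.4)²/(102 × 10.0) = 153.8/1020 = 0.1507.
θ = arctan(0.1507) = 8.573°.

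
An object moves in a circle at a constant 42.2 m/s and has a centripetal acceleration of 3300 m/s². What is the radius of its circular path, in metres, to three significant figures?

0.540 m

a_c = v²/r ⇒ r = v²/a_c = (42.2)²/3300 = 1781/3300 = 0.5396 m.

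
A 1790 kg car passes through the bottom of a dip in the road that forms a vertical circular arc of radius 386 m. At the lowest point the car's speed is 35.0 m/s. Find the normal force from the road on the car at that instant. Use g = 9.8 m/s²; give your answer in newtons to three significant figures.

23200 N

At the lowest point, N points up (toward the centre) and the weight mg points down (away from the centre), so the net inward force is N − mg = mv²/r.
N = m(v²/r + g) = 1790 × ((35.0)²/386 + 9.8) = 1790 × (3.174 + 9.8) = 1790 × 12.97 = 23220 N.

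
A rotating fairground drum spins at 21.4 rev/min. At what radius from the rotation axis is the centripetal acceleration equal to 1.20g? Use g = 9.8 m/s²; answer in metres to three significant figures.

2.34 m

ω = 21.4 rev/min × 2π/60 = 2.241 rad/s.
a_c = ω²r = 1.20g ⇒ r = 1.20 × 9.8 / (2.241)² = 11.76/5.022 = 2.342 m.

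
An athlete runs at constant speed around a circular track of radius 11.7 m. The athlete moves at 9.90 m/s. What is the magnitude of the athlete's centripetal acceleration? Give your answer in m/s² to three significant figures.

a_c = v²/r = (9.900)²/11.7 = 98.01/11.7 = 8.377 m/s².

8.38 m/s²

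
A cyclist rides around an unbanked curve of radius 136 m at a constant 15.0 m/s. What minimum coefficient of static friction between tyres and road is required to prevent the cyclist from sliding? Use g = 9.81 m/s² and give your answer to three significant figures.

0.169

Friction provides the centripetal force: μ_s m g = m v²/r, so μ_s = v²/(g r) = (15.00)²/(9.81 × 136) = 225.0/1334 = 0.1686.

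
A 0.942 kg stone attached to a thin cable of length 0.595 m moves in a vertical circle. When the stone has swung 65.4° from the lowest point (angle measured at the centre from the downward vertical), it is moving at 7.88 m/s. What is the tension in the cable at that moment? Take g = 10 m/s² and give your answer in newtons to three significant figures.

Take the radial direction toward the centre of the circle as positive. The component of the weight along the string toward the centre is −mg cos φ (φ measured from the bottom), so Newton's second law along the string gives T − mg cos φ = m v²/r.
cos 65.4° = 0.4163, so T = m(v²/r + g cos φ) = 0.942 × ((7.88)²/0.595 + 10.0 × 0.4163) = 0.942 × (104.4 + (4.163)) = 0.942 × 108.5 = 102.2 N.

102 N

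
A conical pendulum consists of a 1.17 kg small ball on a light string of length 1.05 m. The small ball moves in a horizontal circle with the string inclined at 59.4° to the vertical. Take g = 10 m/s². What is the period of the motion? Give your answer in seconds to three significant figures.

r = L sinθ = 0.9038 m. From T sinθ = mω²r and T cosθ = mg: tanθ = ω²r/g, so ω² = g tanθ / r = g/(L cosθ).
ω = √(g/(L cosθ)) = √(10.0/(1.05 × 0.5090)) = √18.71 = 4.325 rad/s.
Period = 2π/ω = 1.453 s.

1.45 s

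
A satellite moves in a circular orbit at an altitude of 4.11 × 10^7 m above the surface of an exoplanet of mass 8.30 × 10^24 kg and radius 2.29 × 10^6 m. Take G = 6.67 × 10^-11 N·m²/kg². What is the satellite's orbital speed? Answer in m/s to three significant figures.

3570 m/s

Orbital radius r = R + h = 2.29 × 10^6 + 4.11 × 10^7 = 4.339 × 10^7 m.
Gravity supplies the centripetal force: G M m / r² = m v² / r, so v = √(GM/r).
v = √(6.67 × 10^-11 × 8.30 × 10^24 / 4.339 × 10^7) = √(1.276 × 10^7) = 3572 m/s.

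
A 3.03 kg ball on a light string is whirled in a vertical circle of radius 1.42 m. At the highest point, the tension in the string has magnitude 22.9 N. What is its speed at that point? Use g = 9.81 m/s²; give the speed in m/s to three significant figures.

At the top, T + mg = mv²/r, so v = √(r(T/m + g)) = √(1.42 × (22.9/3.03 + 9.81)) = √(1.42 × 17.37) = √24.66 = 4.966 m/s.

4.97 m/s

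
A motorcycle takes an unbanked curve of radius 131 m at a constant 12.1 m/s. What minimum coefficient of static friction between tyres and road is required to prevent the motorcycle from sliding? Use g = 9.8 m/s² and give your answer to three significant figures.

Friction provides the centripetal force: μ_s m g = m v²/r, so μ_s = v²/(g r) = (12.10)²/(9.8 × 131) = 146.4/1284 = 0.1140.

0.114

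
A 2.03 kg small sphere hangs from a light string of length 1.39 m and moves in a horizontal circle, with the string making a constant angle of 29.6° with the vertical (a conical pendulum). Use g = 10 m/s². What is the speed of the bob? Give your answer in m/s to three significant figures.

The radius of the circle is r = L sinθ = 1.39 × sin 29.6° = 0.6866 m.
Horizontally T sinθ = mv²/r and vertically T cosθ = mg, so tanθ = v²/(rg).
v = √(r g tanθ) = √(0.6866 × 10.0 × 0.5681) = √3.900 = 1.975 m/s.

1.97 m/s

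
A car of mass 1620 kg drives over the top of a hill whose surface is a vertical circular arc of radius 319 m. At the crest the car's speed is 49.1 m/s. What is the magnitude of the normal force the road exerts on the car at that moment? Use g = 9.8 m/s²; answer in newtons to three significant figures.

At the crest the centripetal acceleration points downward (toward the centre of the arc), so mg − N = mv²/r.
N = m(g − v²/r) = 1620 × (9.8 − (49.1)²/319) = 1620 × (9.8 − 7.557) = 1620 × 2.243 = 3633 N.

3630 N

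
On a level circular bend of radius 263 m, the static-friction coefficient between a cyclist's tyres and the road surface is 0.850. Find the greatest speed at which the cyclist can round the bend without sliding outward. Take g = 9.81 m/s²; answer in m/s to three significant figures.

46.8 m/s

The only inward force on a level bend is static friction, so at the limit f_s = μ_s N = μ_s m g = m v²/r.
Mass cancels: v_max = √(μ_s g r) = √(0.850 × 9.81 × 263) = √2193 = 46.83 m/s.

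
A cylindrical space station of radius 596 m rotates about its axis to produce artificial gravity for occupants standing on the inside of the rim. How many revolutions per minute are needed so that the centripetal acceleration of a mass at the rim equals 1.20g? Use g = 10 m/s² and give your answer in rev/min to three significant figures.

1.35 rev/min

Require ω²r = 1.20g, so ω = √(1.20 × 10.0/596) = 0.1419 rad/s.
In rev/min: ω × 60/(2π) = 0.1419 × 60/(2π) = 1.355 rev/min.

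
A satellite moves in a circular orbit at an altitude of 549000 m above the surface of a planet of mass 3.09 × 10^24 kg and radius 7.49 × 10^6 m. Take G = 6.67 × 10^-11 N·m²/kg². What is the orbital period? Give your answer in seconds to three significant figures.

9980 s

r = R + h = 7.49 × 10^6 + 549000 = 8.039 × 10^6 m. Gravity provides the centripetal force: G M m / r² = m v² / r ⇒ v = √(GM/r) = 5063 m/s.
T = 2πr/v = 2π × 8.039 × 10^6 / 5063 = 9976 s.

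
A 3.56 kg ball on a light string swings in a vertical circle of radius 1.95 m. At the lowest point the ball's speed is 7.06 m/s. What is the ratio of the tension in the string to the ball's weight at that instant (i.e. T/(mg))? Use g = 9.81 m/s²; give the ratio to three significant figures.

3.61

At the bottom, T − mg = mv²/r, so T = m(v²/r + g) and T/(mg) = v²/(rg) + 1 = (7.06)²/(1.95 × 9.81) + 1 = 2.606 + 1 = 3.606.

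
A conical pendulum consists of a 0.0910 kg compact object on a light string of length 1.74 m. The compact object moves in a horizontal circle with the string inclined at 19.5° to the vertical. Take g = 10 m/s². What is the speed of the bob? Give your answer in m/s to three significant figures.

The radius of the circle is r = L sinθ = 1.74 × sin 19.5° = 0.5808 m.
Horizontally T sinθ = mv²/r and vertically T cosθ = mg, so tanθ = v²/(rg).
v = √(r g tanθ) = √(0.5808 × 10.0 × 0.3541) = √2.057 = 1.434 m/s.

1.43 m/s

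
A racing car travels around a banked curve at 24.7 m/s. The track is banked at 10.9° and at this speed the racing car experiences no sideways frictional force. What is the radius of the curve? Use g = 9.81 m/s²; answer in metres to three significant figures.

Frictionless banking: tanθ = v²/(rg), so r = v²/(g tanθ).
r = (24.7)²/(9.81 × tan 10.9°) = 610.1/(9.81 × 0.1926) = 610.1/1.889 = 323.0 m.

323 m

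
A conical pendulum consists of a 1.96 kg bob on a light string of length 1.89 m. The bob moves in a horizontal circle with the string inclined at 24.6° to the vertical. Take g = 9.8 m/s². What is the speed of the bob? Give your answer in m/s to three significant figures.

1.88 m/s

The radius of the circle is r = L sinθ = 1.89 × sin 24.6° = 0.7868 m.
Horizontally T sinθ = mv²/r and vertically T cosθ = mg, so tanθ = v²/(rg).
v = √(r g tanθ) = √(0.7868 × 9.8 × 0.4578) = √3.530 = 1.879 m/s.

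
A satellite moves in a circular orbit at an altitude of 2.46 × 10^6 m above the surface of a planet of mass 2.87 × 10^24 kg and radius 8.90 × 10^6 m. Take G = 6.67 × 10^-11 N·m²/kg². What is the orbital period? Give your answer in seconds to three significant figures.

r = R + h = 8.90 × 10^6 + 2.46 × 10^6 = 1.136 × 10^7 m. Gravity provides the centripetal force: G M m / r² = m v² / r ⇒ v = √(GM/r) = 4105 m/s.
T = 2πr/v = 2π × 1.136 × 10^7 / 4105 = 17390 s.

17400 s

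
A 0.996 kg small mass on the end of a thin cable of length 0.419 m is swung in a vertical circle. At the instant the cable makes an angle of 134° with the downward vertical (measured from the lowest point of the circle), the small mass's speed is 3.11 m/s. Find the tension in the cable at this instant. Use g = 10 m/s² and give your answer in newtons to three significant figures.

16.1 N

Take the radial direction toward the centre of the circle as positive. The component of the weight along the string toward the centre is −mg cos φ (φ measured from the bottom), so Newton's second law along the string gives T − mg cos φ = m v²/r.
cos 134° = -0.6947, so T = m(v²/r + g cos φ) = 0.996 × ((3.11)²/0.419 + 10.0 × -0.6947) = 0.996 × (23.08 + (-6.947)) = 0.996 × 16.14 = 16.07 N.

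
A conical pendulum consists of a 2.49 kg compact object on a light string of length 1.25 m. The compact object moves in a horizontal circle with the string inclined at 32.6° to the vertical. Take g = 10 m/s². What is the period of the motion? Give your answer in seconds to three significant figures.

2.04 s

r = L sinθ = 0.6735 m. From T sinθ = mω²r and T cosθ = mg: tanθ = ω²r/g, so ω² = g tanθ / r = g/(L cosθ).
ω = √(g/(L cosθ)) = √(10.0/(1.25 × 0.8425)) = √9.496 = 3.082 rad/s.
Period = 2π/ω = 2.039 s.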